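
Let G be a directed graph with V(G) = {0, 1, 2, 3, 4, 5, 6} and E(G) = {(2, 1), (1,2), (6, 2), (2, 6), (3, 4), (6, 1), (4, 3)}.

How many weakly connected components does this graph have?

4

From 0: component {0}.
From 1: component {1, 2, 6}.
From 3: component {3, 4}.
From 5: component {5}.
That's 4 components.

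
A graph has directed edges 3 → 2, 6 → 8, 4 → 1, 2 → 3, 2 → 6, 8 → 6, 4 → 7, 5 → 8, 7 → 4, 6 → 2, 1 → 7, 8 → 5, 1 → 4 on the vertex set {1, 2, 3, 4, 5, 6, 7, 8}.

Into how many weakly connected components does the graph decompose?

From 1: component {1, 4, 7}.
From 2: component {2, 3, 5, 6, 8}.
That's 2 components.

2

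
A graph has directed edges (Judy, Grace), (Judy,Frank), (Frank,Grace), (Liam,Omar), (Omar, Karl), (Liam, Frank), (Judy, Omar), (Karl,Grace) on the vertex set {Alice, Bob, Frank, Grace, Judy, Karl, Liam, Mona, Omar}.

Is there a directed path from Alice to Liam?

No

Alice has no outgoing edges, so nothing is reachable from it.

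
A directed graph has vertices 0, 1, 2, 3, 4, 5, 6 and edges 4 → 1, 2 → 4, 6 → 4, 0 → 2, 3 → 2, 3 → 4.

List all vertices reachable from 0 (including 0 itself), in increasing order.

0, 1, 2, 4

Start at 0.
Its neighbours: 2.
Then their neighbours: 4.
Then next layer: 1.
Nothing further is reachable.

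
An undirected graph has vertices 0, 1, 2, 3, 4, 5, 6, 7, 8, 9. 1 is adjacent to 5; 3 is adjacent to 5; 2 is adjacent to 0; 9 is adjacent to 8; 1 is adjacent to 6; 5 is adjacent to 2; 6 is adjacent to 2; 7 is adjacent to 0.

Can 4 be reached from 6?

Explore from 6.
Distance 1: reach 1, 2.
Distance 2: reach 0, 5.
Distance 3: reach 3, 7.
The search is exhausted without reaching 4; it lies in a different component.

No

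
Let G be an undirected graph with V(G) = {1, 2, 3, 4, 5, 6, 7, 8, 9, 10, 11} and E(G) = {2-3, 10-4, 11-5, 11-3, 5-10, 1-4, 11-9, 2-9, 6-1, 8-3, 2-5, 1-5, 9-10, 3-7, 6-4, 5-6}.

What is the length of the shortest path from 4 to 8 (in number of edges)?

Distance 0: 4.
Distance 1: 1, 6, 10.
Distance 2: 5, 9.
Distance 3: 2, 11.
Distance 4: 3.
Distance 5: 7, 8 — contains 8.

5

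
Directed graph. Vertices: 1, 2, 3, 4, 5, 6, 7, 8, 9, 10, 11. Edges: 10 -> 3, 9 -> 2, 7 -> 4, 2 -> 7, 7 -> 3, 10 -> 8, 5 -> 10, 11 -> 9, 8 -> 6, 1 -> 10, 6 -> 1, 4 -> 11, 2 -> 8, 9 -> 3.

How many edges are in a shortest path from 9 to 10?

Distance 0: 9.
Distance 1: 2, 3.
Distance 2: 7, 8.
Distance 3: 4, 6.
Distance 4: 1, 11.
Distance 5: 10 — contains 10.

5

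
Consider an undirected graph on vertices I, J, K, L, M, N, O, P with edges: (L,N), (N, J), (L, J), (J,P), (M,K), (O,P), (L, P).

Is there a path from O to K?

No

Explore from O.
Distance 1: reach P.
Distance 2: reach J, L.
Distance 3: reach N.
The search is exhausted without reaching K; it lies in a different component.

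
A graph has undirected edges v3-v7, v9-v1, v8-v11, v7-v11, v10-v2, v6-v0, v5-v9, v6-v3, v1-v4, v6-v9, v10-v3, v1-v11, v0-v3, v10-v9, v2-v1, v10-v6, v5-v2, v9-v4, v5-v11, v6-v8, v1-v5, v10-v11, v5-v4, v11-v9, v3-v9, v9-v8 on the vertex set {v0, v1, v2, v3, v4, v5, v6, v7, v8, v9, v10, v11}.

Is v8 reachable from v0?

Yes

Explore from v0.
Distance 1: reach v3, v6.
Distance 2: reach v7, v8, v9, v10.
Found v8.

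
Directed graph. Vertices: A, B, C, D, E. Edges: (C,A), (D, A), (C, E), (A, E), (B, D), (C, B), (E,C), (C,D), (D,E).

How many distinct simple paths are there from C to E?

6

C→A→E
C→B→D→A→E
C→B→D→E
C→D→A→E
C→D→E
C→E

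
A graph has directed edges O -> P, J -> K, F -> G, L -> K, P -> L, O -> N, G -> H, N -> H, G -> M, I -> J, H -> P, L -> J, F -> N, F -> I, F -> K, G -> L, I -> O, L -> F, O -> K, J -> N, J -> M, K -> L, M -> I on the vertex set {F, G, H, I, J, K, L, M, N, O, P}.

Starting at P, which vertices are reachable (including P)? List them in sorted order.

Start at P.
Its neighbours: L.
Then their neighbours: F, J, K.
Then next layer: G, I, M, N.
Then next layer: H, O.
Every vertex is now reached.

F, G, H, I, J, K, L, M, N, O, P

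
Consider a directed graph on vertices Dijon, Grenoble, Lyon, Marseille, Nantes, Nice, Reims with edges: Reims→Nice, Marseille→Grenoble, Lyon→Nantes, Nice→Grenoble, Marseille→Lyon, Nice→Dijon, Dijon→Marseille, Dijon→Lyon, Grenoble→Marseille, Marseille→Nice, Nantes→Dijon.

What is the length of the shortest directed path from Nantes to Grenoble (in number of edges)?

3

Distance 0: Nantes.
Distance 1: Dijon.
Distance 2: Lyon, Marseille.
Distance 3: Grenoble, Nice — contains Grenoble.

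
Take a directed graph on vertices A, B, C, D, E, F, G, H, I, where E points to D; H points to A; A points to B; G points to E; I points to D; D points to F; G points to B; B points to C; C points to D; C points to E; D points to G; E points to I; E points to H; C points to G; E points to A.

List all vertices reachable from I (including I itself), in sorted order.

Start at I.
Its neighbours: D.
Then their neighbours: F, G.
Then next layer: B, E.
Then next layer: A, C, H.
Every vertex is now reached.

A, B, C, D, E, F, G, H, I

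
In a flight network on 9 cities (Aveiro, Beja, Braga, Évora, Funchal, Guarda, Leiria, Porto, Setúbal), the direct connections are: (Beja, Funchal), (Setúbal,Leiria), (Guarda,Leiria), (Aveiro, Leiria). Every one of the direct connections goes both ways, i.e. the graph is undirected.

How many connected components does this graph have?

From Aveiro: component {Aveiro, Guarda, Leiria, Setúbal}.
From Beja: component {Beja, Funchal}.
From Braga: component {Braga}.
From Évora: component {Évora}.
From Porto: component {Porto}.
That's 5 components.

5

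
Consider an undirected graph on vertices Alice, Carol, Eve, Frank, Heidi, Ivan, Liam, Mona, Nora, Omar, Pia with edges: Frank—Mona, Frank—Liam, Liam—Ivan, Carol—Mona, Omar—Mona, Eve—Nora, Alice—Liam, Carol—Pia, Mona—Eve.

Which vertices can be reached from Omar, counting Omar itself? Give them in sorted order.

Alice, Carol, Eve, Frank, Ivan, Liam, Mona, Nora, Omar, Pia

Start at Omar.
Its neighbours: Mona.
Then their neighbours: Carol, Eve, Frank.
Then next layer: Liam, Nora, Pia.
Then next layer: Alice, Ivan.
Nothing further is reachable.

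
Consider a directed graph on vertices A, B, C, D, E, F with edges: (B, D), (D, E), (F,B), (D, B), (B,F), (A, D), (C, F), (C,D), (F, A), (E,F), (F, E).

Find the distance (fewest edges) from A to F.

Distance 0: A.
Distance 1: D.
Distance 2: B, E.
Distance 3: F — contains F.

3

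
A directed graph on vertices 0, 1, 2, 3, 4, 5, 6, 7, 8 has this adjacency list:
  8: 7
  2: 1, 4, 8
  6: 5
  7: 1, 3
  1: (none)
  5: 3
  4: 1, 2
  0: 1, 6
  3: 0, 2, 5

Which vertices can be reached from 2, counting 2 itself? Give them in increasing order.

0, 1, 2, 3, 4, 5, 6, 7, 8

Start at 2.
Its neighbours: 1, 4, 8.
Then their neighbours: 7.
Then next layer: 3.
Then next layer: 0, 5.
Then next layer: 6.
Every vertex is now reached.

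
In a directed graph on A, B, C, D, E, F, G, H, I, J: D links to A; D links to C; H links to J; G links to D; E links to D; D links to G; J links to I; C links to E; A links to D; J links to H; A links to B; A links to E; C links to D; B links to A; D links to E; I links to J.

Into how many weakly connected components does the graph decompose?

From A: component {A, B, C, D, E, G}.
From F: component {F}.
From H: component {H, I, J}.
That's 3 components.

3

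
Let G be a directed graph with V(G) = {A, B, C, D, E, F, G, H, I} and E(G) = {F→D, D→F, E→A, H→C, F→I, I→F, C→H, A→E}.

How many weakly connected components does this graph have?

From A: component {A, E}.
From B: component {B}.
From C: component {C, H}.
From D: component {D, F, I}.
From G: component {G}.
That's 5 components.

5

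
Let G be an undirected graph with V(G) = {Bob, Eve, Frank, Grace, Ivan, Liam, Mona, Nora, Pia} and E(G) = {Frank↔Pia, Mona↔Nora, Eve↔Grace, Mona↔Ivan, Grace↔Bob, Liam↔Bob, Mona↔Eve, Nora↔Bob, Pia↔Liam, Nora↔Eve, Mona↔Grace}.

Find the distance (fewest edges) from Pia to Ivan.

5

Distance 0: Pia.
Distance 1: Frank, Liam.
Distance 2: Bob.
Distance 3: Grace, Nora.
Distance 4: Eve, Mona.
Distance 5: Ivan — contains Ivan.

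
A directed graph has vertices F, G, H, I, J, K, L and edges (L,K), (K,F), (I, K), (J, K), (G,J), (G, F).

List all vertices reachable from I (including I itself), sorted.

F, I, K

Start at I.
Its neighbours: K.
Then their neighbours: F.
Nothing further is reachable.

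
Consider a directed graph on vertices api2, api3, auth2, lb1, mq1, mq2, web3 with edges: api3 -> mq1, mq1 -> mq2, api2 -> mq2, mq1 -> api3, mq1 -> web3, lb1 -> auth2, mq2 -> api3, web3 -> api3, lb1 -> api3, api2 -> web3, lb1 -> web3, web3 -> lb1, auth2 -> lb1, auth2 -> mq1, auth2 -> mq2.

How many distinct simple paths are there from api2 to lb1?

api2→mq2→api3→mq1→web3→lb1
api2→web3→lb1

2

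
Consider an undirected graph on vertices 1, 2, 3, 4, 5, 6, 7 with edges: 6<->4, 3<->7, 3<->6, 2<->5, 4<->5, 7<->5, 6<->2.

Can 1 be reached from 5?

Explore from 5.
Distance 1: reach 2, 4, 7.
Distance 2: reach 3, 6.
The search is exhausted without reaching 1; it lies in a different component.

No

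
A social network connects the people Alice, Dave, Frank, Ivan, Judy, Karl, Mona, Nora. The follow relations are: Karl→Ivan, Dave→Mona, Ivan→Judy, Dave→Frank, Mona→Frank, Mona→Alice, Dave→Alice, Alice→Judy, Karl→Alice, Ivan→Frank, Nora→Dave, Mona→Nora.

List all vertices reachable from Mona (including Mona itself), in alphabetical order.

Alice, Dave, Frank, Judy, Mona, Nora

Start at Mona.
Its neighbours: Alice, Frank, Nora.
Then their neighbours: Dave, Judy.
Nothing further is reachable.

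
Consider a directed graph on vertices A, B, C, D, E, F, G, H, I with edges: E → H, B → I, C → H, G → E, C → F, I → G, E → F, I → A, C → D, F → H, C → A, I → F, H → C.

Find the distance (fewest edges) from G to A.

4

Distance 0: G.
Distance 1: E.
Distance 2: F, H.
Distance 3: C.
Distance 4: A, D — contains A.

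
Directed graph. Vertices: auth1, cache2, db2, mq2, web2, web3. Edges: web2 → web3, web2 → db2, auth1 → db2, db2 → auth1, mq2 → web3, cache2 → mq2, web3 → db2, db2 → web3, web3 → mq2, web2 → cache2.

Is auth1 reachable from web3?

Yes

Explore from web3.
Distance 1: reach db2, mq2.
Distance 2: reach auth1.
Found auth1.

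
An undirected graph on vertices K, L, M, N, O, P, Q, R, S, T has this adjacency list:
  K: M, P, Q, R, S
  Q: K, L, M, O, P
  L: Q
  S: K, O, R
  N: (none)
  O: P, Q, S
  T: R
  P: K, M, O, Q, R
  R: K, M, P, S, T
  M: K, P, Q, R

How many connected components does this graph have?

From K: component {K, L, M, O, P, Q, R, S, T}.
From N: component {N}.
That's 2 components.

2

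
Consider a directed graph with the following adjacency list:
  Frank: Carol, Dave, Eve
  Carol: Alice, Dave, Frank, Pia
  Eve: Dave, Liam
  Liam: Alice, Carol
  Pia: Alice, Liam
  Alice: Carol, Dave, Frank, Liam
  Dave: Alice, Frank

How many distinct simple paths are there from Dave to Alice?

7

Dave→Alice
Dave→Frank→Carol→Alice
Dave→Frank→Carol→Pia→Alice
Dave→Frank→Carol→Pia→Liam→Alice
Dave→Frank→Eve→Liam→Alice
Dave→Frank→Eve→Liam→Carol→Alice
Dave→Frank→Eve→Liam→Carol→Pia→Alice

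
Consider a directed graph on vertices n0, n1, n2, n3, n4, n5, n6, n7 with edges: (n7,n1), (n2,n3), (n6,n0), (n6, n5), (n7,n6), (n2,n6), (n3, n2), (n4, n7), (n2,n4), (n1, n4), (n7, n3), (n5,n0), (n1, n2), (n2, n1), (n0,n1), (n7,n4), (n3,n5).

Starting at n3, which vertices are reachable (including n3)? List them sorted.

Start at n3.
Its neighbours: n2, n5.
Then their neighbours: n0, n1, n4, n6.
Then next layer: n7.
Every vertex is now reached.

n0, n1, n2, n3, n4, n5, n6, n7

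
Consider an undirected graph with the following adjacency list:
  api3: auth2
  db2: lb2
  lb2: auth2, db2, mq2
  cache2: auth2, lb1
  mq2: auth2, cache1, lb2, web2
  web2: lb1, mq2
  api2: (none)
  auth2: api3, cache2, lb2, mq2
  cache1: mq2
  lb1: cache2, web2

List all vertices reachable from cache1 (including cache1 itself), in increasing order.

Start at cache1.
Its neighbours: mq2.
Then their neighbours: auth2, lb2, web2.
Then next layer: api3, cache2, db2, lb1.
Nothing further is reachable.

api3, auth2, cache1, cache2, db2, lb1, lb2, mq2, web2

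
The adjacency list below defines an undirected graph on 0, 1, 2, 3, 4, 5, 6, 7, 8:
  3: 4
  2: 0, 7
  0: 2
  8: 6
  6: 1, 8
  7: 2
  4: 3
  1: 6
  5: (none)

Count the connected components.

From 0: component {0, 2, 7}.
From 1: component {1, 6, 8}.
From 3: component {3, 4}.
From 5: component {5}.
That's 4 components.

4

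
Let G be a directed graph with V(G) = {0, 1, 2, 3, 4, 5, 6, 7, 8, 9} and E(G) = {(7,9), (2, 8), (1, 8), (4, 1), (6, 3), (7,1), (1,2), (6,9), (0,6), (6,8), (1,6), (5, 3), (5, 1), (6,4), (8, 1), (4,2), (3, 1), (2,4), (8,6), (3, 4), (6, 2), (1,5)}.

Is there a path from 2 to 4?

Yes

Explore from 2.
Distance 1: reach 4, 8.
Found 4.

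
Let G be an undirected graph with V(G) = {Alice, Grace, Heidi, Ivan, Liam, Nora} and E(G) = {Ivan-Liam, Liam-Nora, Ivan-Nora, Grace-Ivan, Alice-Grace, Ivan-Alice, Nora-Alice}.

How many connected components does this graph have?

2

From Alice: component {Alice, Grace, Ivan, Liam, Nora}.
From Heidi: component {Heidi}.
That's 2 components.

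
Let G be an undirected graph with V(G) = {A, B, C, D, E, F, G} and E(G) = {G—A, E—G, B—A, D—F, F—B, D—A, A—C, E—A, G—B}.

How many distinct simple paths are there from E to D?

7

E–A–B–F–D
E–A–D
E–A–G–B–F–D
E–G–A–B–F–D
E–G–A–D
E–G–B–A–D
E–G–B–F–D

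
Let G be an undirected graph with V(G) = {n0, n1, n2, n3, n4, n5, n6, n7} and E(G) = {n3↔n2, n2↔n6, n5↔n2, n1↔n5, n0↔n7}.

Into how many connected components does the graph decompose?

3

From n0: component {n0, n7}.
From n1: component {n1, n2, n3, n5, n6}.
From n4: component {n4}.
That's 3 components.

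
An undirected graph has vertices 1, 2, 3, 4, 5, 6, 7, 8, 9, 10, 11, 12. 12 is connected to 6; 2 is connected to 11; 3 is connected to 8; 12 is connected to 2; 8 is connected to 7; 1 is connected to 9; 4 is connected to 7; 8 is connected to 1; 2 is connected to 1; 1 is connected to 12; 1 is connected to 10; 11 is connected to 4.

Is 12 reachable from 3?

Explore from 3.
Distance 1: reach 8.
Distance 2: reach 1, 7.
Distance 3: reach 2, 4, 9, 10, 12.
Found 12.

Yes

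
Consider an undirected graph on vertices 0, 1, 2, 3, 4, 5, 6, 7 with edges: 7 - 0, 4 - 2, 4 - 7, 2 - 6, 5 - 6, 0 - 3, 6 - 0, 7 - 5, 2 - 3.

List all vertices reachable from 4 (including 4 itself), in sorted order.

Start at 4.
Its neighbours: 2, 7.
Then their neighbours: 0, 3, 5, 6.
Nothing further is reachable.

0, 2, 3, 4, 5, 6, 7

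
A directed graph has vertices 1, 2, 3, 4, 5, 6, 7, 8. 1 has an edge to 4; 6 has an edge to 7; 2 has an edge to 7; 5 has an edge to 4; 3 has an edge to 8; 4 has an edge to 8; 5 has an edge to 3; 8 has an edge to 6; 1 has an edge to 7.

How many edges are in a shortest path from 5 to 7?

Distance 0: 5.
Distance 1: 3, 4.
Distance 2: 8.
Distance 3: 6.
Distance 4: 7 — contains 7.

4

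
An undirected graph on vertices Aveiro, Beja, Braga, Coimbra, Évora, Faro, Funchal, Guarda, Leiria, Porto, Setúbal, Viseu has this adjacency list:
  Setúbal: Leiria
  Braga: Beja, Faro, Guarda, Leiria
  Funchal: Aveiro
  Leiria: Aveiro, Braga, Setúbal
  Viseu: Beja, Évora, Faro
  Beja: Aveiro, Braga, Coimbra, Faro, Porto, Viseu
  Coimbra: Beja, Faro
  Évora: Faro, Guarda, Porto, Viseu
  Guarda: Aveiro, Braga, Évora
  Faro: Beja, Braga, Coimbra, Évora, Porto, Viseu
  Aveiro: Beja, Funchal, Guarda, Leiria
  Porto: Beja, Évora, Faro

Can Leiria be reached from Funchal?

Explore from Funchal.
Distance 1: reach Aveiro.
Distance 2: reach Beja, Guarda, Leiria.
Found Leiria.

Yes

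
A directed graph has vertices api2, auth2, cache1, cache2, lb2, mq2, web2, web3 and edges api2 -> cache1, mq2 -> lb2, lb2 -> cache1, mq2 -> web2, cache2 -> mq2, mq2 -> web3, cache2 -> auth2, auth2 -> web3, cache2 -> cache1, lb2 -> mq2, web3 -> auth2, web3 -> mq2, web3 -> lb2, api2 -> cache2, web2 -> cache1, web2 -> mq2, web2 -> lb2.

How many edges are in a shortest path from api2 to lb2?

Distance 0: api2.
Distance 1: cache1, cache2.
Distance 2: auth2, mq2.
Distance 3: lb2, web2, web3 — contains lb2.

3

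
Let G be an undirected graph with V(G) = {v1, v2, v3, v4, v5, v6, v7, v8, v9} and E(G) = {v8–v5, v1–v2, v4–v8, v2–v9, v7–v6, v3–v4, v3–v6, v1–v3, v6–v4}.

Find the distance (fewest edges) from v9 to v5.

Distance 0: v9.
Distance 1: v2.
Distance 2: v1.
Distance 3: v3.
Distance 4: v4, v6.
Distance 5: v7, v8.
Distance 6: v5 — contains v5.

6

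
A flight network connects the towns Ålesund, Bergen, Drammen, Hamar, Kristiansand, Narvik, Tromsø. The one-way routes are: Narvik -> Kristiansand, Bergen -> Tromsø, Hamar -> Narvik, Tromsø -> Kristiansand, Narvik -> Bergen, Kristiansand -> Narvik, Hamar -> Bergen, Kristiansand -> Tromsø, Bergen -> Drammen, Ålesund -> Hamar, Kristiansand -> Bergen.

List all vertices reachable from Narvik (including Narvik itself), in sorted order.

Start at Narvik.
Its neighbours: Bergen, Kristiansand.
Then their neighbours: Drammen, Tromsø.
Nothing further is reachable.

Bergen, Drammen, Kristiansand, Narvik, Tromsø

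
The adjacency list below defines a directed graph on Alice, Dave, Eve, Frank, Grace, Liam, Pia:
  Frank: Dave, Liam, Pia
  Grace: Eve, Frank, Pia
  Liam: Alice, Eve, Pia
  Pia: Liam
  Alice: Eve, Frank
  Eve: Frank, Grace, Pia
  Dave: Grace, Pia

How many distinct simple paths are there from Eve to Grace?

3

Eve→Frank→Dave→Grace
Eve→Grace
Eve→Pia→Liam→Alice→Frank→Dave→Grace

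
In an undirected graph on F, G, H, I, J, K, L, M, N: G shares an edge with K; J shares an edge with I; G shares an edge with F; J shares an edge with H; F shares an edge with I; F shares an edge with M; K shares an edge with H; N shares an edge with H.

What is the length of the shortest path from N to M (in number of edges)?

Distance 0: N.
Distance 1: H.
Distance 2: J, K.
Distance 3: G, I.
Distance 4: F.
Distance 5: M — contains M.

5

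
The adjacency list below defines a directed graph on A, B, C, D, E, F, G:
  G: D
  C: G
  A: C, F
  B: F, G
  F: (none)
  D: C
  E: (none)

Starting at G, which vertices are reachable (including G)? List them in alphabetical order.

C, D, G

Start at G.
Its neighbours: D.
Then their neighbours: C.
Nothing further is reachable.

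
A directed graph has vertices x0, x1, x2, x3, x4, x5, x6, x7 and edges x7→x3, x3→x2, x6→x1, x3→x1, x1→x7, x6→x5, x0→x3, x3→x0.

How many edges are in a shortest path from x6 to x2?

4

Distance 0: x6.
Distance 1: x1, x5.
Distance 2: x7.
Distance 3: x3.
Distance 4: x0, x2 — contains x2.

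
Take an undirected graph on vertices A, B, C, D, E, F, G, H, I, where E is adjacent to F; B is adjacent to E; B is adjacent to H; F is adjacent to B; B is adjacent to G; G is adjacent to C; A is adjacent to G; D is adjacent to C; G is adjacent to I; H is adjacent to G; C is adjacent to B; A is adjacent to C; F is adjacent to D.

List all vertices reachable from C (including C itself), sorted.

A, B, C, D, E, F, G, H, I

Start at C.
Its neighbours: A, B, D, G.
Then their neighbours: E, F, H, I.
Every vertex is now reached.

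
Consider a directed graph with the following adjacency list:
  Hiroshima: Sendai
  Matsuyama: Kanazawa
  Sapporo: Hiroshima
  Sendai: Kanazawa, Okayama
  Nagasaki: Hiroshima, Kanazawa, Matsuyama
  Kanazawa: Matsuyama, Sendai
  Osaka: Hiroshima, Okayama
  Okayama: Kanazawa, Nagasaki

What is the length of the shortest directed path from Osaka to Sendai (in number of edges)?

Distance 0: Osaka.
Distance 1: Hiroshima, Okayama.
Distance 2: Kanazawa, Nagasaki, Sendai — contains Sendai.

2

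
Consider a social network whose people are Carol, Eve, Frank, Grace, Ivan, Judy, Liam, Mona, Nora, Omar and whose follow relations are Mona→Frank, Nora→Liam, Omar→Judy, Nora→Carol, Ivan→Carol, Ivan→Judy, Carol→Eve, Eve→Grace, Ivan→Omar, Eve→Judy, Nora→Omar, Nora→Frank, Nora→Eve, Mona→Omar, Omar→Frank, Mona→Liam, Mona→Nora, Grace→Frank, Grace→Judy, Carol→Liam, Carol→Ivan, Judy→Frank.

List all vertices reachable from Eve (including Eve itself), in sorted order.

Eve, Frank, Grace, Judy

Start at Eve.
Its neighbours: Grace, Judy.
Then their neighbours: Frank.
Nothing further is reachable.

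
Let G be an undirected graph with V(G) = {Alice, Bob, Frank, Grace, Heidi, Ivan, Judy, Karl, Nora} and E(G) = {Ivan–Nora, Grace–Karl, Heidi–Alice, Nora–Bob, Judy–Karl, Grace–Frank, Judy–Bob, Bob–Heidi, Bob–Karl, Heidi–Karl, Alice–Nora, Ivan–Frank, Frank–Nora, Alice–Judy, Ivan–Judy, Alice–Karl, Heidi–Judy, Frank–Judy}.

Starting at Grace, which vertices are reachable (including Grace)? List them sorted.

Start at Grace.
Its neighbours: Frank, Karl.
Then their neighbours: Alice, Bob, Heidi, Ivan, Judy, Nora.
Every vertex is now reached.

Alice, Bob, Frank, Grace, Heidi, Ivan, Judy, Karl, Nora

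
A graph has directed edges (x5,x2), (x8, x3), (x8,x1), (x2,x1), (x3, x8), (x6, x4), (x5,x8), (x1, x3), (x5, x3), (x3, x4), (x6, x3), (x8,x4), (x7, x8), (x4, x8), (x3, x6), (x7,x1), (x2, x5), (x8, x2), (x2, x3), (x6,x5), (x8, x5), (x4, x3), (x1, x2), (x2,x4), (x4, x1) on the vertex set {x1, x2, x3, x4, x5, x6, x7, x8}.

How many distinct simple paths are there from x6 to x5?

19

x6→x3→x4→x1→x2→x5
x6→x3→x4→x8→x1→x2→x5
x6→x3→x4→x8→x2→x5
x6→x3→x4→x8→x5
x6→x3→x8→x1→x2→x5
x6→x3→x8→x2→x5
x6→x3→x8→x4→x1→x2→x5
x6→x3→x8→x5
... and 11 more.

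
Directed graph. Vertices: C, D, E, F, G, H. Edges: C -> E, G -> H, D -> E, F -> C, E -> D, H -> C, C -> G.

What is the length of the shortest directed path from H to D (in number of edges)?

3

Distance 0: H.
Distance 1: C.
Distance 2: E, G.
Distance 3: D — contains D.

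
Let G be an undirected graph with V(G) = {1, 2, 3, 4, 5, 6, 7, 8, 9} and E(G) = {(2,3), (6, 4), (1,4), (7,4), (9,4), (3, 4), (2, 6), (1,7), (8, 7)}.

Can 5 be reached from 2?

Explore from 2.
Distance 1: reach 3, 6.
Distance 2: reach 4.
Distance 3: reach 1, 7, 9.
Distance 4: reach 8.
The search is exhausted without reaching 5; it lies in a different component.

No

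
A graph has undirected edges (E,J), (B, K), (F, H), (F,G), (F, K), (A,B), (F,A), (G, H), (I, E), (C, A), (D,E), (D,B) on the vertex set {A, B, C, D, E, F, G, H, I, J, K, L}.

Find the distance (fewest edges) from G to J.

Distance 0: G.
Distance 1: F, H.
Distance 2: A, K.
Distance 3: B, C.
Distance 4: D.
Distance 5: E.
Distance 6: I, J — contains J.

6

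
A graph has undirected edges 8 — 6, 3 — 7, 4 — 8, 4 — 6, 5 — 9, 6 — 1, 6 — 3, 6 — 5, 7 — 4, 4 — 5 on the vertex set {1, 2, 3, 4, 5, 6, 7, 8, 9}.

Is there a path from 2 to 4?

No

2 has no edges, so nothing is reachable from it.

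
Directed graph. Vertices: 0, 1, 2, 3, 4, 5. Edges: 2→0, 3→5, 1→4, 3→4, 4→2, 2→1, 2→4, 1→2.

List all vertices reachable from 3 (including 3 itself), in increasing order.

0, 1, 2, 3, 4, 5

Start at 3.
Its neighbours: 4, 5.
Then their neighbours: 2.
Then next layer: 0, 1.
Every vertex is now reached.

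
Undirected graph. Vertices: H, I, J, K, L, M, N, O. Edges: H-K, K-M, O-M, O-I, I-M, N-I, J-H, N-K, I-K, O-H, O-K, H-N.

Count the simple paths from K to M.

K–H–N–I–M
K–H–N–I–O–M
K–H–O–I–M
K–H–O–M
K–I–M
K–I–N–H–O–M
K–I–O–M
K–M
K–N–H–O–I–M
K–N–H–O–M
K–N–I–M
K–N–I–O–M
K–O–H–N–I–M
K–O–I–M
K–O–M

15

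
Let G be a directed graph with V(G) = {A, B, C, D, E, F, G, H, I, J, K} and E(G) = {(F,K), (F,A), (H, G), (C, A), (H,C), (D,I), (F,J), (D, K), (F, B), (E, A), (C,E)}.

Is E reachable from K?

K has no outgoing edges, so nothing is reachable from it.

No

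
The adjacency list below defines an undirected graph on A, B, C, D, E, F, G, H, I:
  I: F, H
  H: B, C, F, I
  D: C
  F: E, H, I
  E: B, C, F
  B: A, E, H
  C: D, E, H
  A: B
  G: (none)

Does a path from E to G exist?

No

Explore from E.
Distance 1: reach B, C, F.
Distance 2: reach A, D, H, I.
The search is exhausted without reaching G; it lies in a different component.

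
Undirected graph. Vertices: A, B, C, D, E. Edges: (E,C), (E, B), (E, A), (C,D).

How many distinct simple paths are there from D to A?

D–C–E–A

1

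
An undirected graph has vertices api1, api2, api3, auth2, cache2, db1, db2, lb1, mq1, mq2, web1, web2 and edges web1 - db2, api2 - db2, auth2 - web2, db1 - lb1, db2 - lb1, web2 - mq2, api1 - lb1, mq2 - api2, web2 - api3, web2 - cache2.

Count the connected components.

From api1: component {api1, api2, api3, auth2, cache2, db1, db2, lb1, mq2, web1, web2}.
From mq1: component {mq1}.
That's 2 components.

2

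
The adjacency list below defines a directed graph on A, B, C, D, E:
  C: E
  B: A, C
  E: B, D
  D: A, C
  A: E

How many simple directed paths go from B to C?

B→A→E→D→C
B→C

2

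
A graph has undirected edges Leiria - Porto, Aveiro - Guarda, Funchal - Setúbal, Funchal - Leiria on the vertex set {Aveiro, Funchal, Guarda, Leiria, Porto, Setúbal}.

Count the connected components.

From Aveiro: component {Aveiro, Guarda}.
From Funchal: component {Funchal, Leiria, Porto, Setúbal}.
That's 2 components.

2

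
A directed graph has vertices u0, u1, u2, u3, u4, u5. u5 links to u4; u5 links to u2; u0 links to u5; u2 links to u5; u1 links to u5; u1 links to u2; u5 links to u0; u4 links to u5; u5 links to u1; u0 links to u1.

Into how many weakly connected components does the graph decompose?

From u0: component {u0, u1, u2, u4, u5}.
From u3: component {u3}.
That's 2 components.

2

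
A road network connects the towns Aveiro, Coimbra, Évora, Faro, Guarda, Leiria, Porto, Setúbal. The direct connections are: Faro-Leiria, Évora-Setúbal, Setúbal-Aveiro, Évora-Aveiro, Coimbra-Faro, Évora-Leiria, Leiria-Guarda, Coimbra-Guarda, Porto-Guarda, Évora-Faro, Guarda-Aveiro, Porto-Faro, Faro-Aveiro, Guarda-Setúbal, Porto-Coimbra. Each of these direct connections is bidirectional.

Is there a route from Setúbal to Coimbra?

Yes

Explore from Setúbal.
Distance 1: reach Aveiro, Évora, Guarda.
Distance 2: reach Coimbra, Faro, Leiria, Porto.
Found Coimbra.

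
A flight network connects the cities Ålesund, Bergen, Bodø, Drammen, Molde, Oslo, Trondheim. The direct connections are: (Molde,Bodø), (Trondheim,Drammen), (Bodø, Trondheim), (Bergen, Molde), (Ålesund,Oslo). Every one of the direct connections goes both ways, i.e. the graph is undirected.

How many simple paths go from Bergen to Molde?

1

Bergen–Molde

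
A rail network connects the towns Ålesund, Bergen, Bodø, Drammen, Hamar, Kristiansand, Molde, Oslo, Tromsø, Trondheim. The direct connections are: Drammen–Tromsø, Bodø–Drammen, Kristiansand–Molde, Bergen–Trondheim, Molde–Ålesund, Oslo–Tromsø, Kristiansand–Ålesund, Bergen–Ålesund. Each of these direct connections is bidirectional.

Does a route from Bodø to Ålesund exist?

Explore from Bodø.
Distance 1: reach Drammen.
Distance 2: reach Tromsø.
Distance 3: reach Oslo.
The search is exhausted without reaching Ålesund; it lies in a different component.

No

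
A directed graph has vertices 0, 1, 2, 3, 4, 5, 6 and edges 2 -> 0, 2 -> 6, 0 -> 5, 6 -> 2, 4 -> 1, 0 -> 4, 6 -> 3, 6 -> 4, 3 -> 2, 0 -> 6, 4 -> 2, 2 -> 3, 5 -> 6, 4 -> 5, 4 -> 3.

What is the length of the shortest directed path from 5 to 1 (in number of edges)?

Distance 0: 5.
Distance 1: 6.
Distance 2: 2, 3, 4.
Distance 3: 0, 1 — contains 1.

3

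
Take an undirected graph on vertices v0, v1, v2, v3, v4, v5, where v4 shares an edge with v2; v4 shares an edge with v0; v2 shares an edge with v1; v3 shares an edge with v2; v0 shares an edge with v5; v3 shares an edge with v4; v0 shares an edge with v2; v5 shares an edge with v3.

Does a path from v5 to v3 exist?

Explore from v5.
Distance 1: reach v0, v3.
Found v3.

Yes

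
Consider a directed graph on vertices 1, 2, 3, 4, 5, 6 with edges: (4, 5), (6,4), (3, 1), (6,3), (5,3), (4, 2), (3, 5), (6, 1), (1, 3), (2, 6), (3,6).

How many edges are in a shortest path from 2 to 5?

3

Distance 0: 2.
Distance 1: 6.
Distance 2: 1, 3, 4.
Distance 3: 5 — contains 5.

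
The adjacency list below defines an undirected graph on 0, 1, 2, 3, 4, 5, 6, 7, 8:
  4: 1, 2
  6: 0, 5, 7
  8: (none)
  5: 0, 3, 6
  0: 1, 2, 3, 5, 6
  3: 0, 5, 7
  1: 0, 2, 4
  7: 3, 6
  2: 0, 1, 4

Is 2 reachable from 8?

No

8 has no edges, so nothing is reachable from it.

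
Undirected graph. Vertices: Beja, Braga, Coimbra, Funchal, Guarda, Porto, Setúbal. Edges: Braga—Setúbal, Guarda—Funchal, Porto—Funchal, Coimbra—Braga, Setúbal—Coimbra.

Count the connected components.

3

From Beja: component {Beja}.
From Braga: component {Braga, Coimbra, Setúbal}.
From Funchal: component {Funchal, Guarda, Porto}.
That's 3 components.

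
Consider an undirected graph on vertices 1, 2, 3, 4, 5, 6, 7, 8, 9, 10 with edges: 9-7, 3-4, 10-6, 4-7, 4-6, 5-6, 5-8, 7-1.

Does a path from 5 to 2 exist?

No

Explore from 5.
Distance 1: reach 6, 8.
Distance 2: reach 4, 10.
Distance 3: reach 3, 7.
Distance 4: reach 1, 9.
The search is exhausted without reaching 2; it lies in a different component.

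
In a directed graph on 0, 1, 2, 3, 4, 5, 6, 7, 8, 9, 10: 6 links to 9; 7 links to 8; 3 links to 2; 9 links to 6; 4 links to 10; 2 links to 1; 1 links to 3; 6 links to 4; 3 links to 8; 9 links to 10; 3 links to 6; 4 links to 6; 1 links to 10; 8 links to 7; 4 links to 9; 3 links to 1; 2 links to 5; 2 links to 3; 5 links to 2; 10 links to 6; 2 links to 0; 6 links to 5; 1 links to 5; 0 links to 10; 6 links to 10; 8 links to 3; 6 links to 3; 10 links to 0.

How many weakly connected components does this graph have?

1

From 0: component {0, 1, 2, 3, 4, 5, 6, 7, 8, 9, 10}.
That's 1 component.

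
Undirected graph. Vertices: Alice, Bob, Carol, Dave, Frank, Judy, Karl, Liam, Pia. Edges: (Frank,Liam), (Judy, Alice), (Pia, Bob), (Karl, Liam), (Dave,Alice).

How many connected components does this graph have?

From Alice: component {Alice, Dave, Judy}.
From Bob: component {Bob, Pia}.
From Carol: component {Carol}.
From Frank: component {Frank, Karl, Liam}.
That's 4 components.

4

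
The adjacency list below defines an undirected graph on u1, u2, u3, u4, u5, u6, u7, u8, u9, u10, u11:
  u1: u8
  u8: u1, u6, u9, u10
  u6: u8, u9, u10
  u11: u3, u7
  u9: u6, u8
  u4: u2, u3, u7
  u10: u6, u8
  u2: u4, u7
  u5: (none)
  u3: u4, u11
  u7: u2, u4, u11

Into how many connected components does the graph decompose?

3

From u1: component {u1, u6, u8, u9, u10}.
From u2: component {u2, u3, u4, u7, u11}.
From u5: component {u5}.
That's 3 components.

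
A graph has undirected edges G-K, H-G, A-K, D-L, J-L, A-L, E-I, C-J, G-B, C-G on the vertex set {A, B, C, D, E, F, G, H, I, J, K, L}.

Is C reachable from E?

Explore from E.
Distance 1: reach I.
The search is exhausted without reaching C; it lies in a different component.

No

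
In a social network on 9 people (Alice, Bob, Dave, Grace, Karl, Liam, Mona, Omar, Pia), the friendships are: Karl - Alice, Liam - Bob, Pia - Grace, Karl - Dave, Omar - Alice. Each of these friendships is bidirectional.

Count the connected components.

4

From Alice: component {Alice, Dave, Karl, Omar}.
From Bob: component {Bob, Liam}.
From Grace: component {Grace, Pia}.
From Mona: component {Mona}.
That's 4 components.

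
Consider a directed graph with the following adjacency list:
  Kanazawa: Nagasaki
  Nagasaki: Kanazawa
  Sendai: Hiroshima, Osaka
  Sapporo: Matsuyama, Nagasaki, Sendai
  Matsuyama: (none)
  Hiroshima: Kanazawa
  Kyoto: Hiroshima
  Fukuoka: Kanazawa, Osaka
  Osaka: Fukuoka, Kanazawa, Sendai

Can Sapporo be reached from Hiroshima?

No

Explore from Hiroshima.
Distance 1: reach Kanazawa.
Distance 2: reach Nagasaki.
The search from Hiroshima is exhausted; no directed path reaches Sapporo.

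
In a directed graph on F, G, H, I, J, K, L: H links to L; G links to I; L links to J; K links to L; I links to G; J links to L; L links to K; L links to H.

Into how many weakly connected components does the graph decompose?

From F: component {F}.
From G: component {G, I}.
From H: component {H, J, K, L}.
That's 3 components.

3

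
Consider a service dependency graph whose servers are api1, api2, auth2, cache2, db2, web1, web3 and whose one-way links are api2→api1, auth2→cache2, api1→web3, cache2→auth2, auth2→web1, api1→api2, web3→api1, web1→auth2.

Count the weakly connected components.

3

From api1: component {api1, api2, web3}.
From auth2: component {auth2, cache2, web1}.
From db2: component {db2}.
That's 3 components.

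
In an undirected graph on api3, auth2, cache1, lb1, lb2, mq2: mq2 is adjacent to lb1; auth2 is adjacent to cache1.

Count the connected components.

4

From api3: component {api3}.
From auth2: component {auth2, cache1}.
From lb1: component {lb1, mq2}.
From lb2: component {lb2}.
That's 4 components.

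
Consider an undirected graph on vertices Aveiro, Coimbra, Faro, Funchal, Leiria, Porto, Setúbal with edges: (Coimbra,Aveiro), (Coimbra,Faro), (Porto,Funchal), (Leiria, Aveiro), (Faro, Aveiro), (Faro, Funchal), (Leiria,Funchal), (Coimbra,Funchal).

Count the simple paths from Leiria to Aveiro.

Leiria–Aveiro
Leiria–Funchal–Coimbra–Aveiro
Leiria–Funchal–Coimbra–Faro–Aveiro
Leiria–Funchal–Faro–Aveiro
Leiria–Funchal–Faro–Coimbra–Aveiro

5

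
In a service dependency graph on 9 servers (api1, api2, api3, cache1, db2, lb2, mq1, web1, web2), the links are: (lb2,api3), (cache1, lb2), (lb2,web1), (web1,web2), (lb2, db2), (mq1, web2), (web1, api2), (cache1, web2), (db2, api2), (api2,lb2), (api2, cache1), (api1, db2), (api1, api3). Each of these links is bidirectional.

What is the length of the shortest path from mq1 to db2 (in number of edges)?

4

Distance 0: mq1.
Distance 1: web2.
Distance 2: cache1, web1.
Distance 3: api2, lb2.
Distance 4: api3, db2 — contains db2.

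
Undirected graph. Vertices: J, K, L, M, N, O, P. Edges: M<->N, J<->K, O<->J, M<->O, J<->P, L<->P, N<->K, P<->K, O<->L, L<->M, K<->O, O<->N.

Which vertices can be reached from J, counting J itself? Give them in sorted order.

J, K, L, M, N, O, P

Start at J.
Its neighbours: K, O, P.
Then their neighbours: L, M, N.
Every vertex is now reached.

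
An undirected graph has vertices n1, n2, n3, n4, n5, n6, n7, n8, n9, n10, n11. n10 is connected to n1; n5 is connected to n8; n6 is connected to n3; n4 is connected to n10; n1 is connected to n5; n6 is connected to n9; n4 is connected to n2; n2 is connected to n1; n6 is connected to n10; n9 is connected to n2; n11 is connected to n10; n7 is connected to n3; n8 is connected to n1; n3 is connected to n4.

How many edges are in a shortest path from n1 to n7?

4

Distance 0: n1.
Distance 1: n2, n5, n8, n10.
Distance 2: n4, n6, n9, n11.
Distance 3: n3.
Distance 4: n7 — contains n7.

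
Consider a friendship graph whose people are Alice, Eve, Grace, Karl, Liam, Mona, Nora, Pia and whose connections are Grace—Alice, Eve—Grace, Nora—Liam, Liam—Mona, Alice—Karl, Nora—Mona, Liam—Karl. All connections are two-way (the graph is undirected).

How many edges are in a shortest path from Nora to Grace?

Distance 0: Nora.
Distance 1: Liam, Mona.
Distance 2: Karl.
Distance 3: Alice.
Distance 4: Grace — contains Grace.

4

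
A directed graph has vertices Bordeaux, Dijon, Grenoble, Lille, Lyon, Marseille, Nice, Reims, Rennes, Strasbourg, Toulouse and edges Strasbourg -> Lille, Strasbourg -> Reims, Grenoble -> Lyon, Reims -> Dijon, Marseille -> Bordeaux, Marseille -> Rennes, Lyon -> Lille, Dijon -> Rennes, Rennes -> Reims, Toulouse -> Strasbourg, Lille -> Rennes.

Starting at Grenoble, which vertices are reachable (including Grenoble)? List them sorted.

Dijon, Grenoble, Lille, Lyon, Reims, Rennes

Start at Grenoble.
Its neighbours: Lyon.
Then their neighbours: Lille.
Then next layer: Rennes.
Then next layer: Reims.
Then next layer: Dijon.
Nothing further is reachable.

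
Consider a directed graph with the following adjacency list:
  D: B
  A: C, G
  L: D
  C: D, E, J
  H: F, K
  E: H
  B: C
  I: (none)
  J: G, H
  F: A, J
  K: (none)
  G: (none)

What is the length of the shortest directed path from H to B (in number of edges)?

Distance 0: H.
Distance 1: F, K.
Distance 2: A, J.
Distance 3: C, G.
Distance 4: D, E.
Distance 5: B — contains B.

5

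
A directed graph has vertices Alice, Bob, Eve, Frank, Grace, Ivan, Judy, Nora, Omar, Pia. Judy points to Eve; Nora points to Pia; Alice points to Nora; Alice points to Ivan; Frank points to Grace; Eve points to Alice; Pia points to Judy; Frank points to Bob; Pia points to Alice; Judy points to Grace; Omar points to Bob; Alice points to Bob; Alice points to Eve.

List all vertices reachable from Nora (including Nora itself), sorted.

Start at Nora.
Its neighbours: Pia.
Then their neighbours: Alice, Judy.
Then next layer: Bob, Eve, Grace, Ivan.
Nothing further is reachable.

Alice, Bob, Eve, Grace, Ivan, Judy, Nora, Pia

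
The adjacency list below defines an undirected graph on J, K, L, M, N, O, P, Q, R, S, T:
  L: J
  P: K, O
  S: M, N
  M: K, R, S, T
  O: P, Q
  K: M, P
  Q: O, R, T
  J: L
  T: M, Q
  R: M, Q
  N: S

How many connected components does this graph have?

From J: component {J, L}.
From K: component {K, M, N, O, P, Q, R, S, T}.
That's 2 components.

2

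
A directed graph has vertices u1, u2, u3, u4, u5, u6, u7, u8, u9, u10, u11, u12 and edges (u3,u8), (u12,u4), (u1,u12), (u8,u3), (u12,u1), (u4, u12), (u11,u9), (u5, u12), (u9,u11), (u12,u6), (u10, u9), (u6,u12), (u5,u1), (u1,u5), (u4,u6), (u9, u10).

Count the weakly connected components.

From u1: component {u1, u4, u5, u6, u12}.
From u2: component {u2}.
From u3: component {u3, u8}.
From u7: component {u7}.
From u9: component {u9, u10, u11}.
That's 5 components.

5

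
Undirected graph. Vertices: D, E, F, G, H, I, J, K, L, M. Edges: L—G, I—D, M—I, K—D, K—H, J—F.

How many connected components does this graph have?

4

From D: component {D, H, I, K, M}.
From E: component {E}.
From F: component {F, J}.
From G: component {G, L}.
That's 4 components.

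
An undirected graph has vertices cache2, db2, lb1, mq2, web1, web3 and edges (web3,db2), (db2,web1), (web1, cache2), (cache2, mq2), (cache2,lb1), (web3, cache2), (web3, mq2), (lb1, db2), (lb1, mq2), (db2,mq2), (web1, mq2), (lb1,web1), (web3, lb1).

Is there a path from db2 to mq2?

Explore from db2.
Distance 1: reach lb1, mq2, web1, web3.
Found mq2.

Yes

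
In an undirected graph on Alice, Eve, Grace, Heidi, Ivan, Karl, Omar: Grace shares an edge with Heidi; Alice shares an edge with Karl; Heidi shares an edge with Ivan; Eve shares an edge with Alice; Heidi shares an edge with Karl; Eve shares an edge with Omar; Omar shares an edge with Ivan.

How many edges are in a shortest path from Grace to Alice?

3

Distance 0: Grace.
Distance 1: Heidi.
Distance 2: Ivan, Karl.
Distance 3: Alice, Omar — contains Alice.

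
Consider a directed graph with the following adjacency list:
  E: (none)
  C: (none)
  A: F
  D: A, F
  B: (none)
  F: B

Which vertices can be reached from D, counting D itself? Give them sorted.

Start at D.
Its neighbours: A, F.
Then their neighbours: B.
Nothing further is reachable.

A, B, D, F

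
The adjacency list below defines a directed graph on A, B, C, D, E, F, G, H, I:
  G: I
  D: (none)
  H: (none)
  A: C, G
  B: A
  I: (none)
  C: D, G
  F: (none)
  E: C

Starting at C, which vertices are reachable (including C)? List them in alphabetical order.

C, D, G, I

Start at C.
Its neighbours: D, G.
Then their neighbours: I.
Nothing further is reachable.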